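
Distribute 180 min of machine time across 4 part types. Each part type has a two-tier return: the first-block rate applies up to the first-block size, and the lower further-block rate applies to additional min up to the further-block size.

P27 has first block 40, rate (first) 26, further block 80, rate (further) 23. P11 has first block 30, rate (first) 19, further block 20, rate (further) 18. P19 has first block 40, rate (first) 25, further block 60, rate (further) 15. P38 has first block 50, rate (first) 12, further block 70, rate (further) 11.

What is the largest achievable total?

4260

Treat each block as its own option and order by rate: P27/first 26 > P19/first 25 > P27/second 23 > P11/first 19 > P11/second 18 > P19/second 15 > P38/first 12 > P38/second 11.
P27/first (26): +40 ; 140 left.
P19/first (25): +40 ; 100 left.
P27/second (23): +80 ; 20 left.
P11/first: +20 of 30 at 19; pool empty.
Total = 26×40 + 25×40 + 23×80 + 19×20 = 4260.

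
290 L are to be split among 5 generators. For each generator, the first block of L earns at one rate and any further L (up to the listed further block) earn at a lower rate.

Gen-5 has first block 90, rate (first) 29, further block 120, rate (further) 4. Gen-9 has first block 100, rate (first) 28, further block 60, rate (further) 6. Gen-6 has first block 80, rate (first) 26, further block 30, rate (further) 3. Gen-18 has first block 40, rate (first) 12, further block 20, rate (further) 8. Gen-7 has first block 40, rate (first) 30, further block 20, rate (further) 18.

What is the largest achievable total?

8170

Rank every tier by rate: Gen-7/first 30 > Gen-5/first 29 > Gen-9/first 28 > Gen-6/first 26 > Gen-7/second 18 > Gen-18/first 12 > Gen-18/second 8 > Gen-9/second 6 > Gen-5/second 4 > Gen-6/second 3.
Gen-7 first at 30: fill all 40 — 250 left.
Gen-5 first at 29: fill all 90 — 160 left.
Gen-9/first (28): +100 — 60 left.
Gen-6 first at 26: only 60 left, fill 60.
Total = 30×40 + 29×90 + 28×100 + 26×60 = 8170.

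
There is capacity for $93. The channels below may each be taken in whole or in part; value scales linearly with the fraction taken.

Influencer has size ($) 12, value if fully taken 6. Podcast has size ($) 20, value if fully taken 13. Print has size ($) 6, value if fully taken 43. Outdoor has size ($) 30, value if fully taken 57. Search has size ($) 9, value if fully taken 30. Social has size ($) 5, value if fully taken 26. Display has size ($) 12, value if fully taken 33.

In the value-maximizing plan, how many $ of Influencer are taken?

Rank by value-to-size ratio: Print 43/6≈7.17, Social 26/5≈5.2, Search 30/9≈3.33, Display 33/12≈2.75, Outdoor 57/30≈1.9, Podcast 13/20≈0.65, Influencer 6/12≈0.5.
Take all of Print (6 $, value 43) — 87 $ left.
Social: take in full, 5 $ for value 26 — 82 left.
All 9 $ of Search fit (value 30) — 73 remain.
Take all of Display (12 $, value 33) — 61 $ left.
Take all of Outdoor (30 $, value 57) — 31 $ left.
All 20 $ of Podcast fit (value 13) — 11 remain.
Only 11 $ remain; take 11/12 of Influencer for value 6×11/12 = 5.5.

11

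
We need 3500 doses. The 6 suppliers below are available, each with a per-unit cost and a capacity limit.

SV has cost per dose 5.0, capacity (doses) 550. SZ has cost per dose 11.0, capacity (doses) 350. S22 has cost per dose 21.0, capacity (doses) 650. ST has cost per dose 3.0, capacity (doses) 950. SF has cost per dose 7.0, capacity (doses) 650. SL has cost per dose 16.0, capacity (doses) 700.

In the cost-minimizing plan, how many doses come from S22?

Cheapest first:
ST (3.0): use full 950 → 2550 doses to go.
SV (5.0): use full 550 → 2000 doses to go.
SF at 7.0: take all 650 doses → 1350 still needed.
SZ (11.0): use full 350 → 1000 doses to go.
Take 700 from SL at 16.0 → need 300 more.
S22 (21.0): take the remaining 300 → done.

300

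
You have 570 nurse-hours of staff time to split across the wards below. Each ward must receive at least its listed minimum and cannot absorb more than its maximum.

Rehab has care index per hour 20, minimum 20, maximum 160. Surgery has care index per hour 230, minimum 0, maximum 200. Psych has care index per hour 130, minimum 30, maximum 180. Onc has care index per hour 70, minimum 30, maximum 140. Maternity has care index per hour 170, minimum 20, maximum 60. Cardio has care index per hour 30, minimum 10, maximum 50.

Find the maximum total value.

87300

Meeting every minimum uses 20+0+30+30+20+10 = 110 nurse-hours, leaving 460.
Rank by care index per hour: Surgery 230 > Maternity 170 > Psych 130 > Onc 70 > Cardio 30 > Rehab 20.
Give Surgery 200 more to hit its cap of 200 — 260 left.
Give Maternity 40 more to hit its cap of 60 — 220 left.
Give Psych 150 more to hit its cap of 180 — 70 left.
Only 70 left; Onc takes them to reach 100.
Total = 20×20 + 230×200 + 130×180 + 70×100 + 170×60 + 30×10 = 87300.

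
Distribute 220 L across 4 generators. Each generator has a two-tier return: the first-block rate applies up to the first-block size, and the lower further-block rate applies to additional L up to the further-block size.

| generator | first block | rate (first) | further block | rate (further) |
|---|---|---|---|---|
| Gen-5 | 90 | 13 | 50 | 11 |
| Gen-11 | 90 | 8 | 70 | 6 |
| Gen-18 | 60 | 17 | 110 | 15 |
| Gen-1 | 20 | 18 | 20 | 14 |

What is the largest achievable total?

Rank every tier by rate: Gen-1/T1 18 > Gen-18/T1 17 > Gen-18/T2 15 > Gen-1/T2 14 > Gen-5/T1 13 > Gen-5/T2 11 > Gen-11/T1 8 > Gen-11/T2 6.
Gen-1 T1 at 18: fill all 20 — 200 left.
Gen-18/T1 (17): +60 — 140 left.
Gen-18/T2 (15): +110 — 30 left.
Gen-1 T2 at 14: fill all 20 — 10 left.
Gen-5/T1: +10 of 90 at 13; pool empty.
Total = 18×20 + 17×60 + 15×110 + 14×20 + 13×10 = 3440.

3440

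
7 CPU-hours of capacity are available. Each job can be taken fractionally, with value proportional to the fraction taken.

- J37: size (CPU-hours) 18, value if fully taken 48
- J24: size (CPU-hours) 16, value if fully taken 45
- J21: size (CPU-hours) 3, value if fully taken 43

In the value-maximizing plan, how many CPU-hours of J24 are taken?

4

Best value per unit of size first: J21 43/3≈14.3, J24 45/16≈2.81, J37 48/18≈2.67.
J21: take in full, 3 CPU-hours for value 43 ; 4 left.
Fill the last 4 CPU-hours with part of J24: 4/16 of it earns 11.25.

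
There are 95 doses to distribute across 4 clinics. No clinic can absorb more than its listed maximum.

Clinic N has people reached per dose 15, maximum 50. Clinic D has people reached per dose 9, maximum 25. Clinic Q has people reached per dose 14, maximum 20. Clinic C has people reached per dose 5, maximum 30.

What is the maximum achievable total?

Rank by people reached per dose: Clinic N 15 > Clinic Q 14 > Clinic D 9 > Clinic C 5.
Clinic N: +50 to 50 (cap) — 45 left.
Clinic Q takes 20 to reach its cap of 20 — 25 left.
Clinic D takes 25 to reach its cap of 25 — 0 left.
Total = 15×50 + 9×25 + 14×20 = 1255.

1255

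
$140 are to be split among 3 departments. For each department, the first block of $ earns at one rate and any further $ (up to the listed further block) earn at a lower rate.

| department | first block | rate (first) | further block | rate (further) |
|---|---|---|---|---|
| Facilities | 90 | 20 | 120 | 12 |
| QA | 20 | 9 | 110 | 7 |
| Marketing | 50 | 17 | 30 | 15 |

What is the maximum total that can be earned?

Rank every tier by rate: Facilities/tier1 20 > Marketing/tier1 17 > Marketing/tier2 15 > Facilities/tier2 12 > QA/tier1 9 > QA/tier2 7.
Fill Facilities tier1 block (90 at 20) ; 50 left.
Marketing tier1 at 17: fill all 50 ; 0 left.
Total = 20×90 + 17×50 = 2650.

2650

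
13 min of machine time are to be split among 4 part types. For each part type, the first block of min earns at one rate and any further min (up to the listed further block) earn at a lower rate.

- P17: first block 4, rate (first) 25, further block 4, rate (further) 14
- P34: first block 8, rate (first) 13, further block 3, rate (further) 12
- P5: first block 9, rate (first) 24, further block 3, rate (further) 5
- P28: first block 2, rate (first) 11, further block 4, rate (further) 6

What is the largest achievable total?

Order all 8 blocks by rate: P17/tier1 25 > P5/tier1 24 > P17/tier2 14 > P34/tier1 13 > P34/tier2 12 > P28/tier1 11 > P28/tier2 6 > P5/tier2 5.
P17 tier1 at 25: fill all 4 → 9 left.
P5/tier1 (24): +9 → 0 left.
Total = 25×4 + 24×9 = 316.

316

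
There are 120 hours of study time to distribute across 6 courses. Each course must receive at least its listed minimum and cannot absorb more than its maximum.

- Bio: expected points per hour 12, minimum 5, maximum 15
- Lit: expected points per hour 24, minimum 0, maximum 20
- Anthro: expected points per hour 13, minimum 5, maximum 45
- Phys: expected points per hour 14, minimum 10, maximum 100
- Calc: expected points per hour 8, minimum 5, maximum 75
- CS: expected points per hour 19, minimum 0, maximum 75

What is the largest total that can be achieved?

2210

Meeting every minimum uses 5+0+5+10+5+0 = 25 hours, leaving 95.
Order the courses by expected points per hour: Lit 24 > CS 19 > Phys 14 > Anthro 13 > Bio 12 > Calc 8.
Lit takes 20 more to reach its cap of 20 ; 75 left.
CS takes 75 more to reach its cap of 75 ; 0 left.
Total = 12×5 + 24×20 + 13×5 + 14×10 + 8×5 + 19×75 = 2210.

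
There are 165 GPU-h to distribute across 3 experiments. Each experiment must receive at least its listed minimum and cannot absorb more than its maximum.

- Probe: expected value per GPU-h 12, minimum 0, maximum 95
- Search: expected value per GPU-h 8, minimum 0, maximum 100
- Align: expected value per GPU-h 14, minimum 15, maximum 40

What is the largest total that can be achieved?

1940

Meeting every minimum uses 0+0+15 = 15 GPU-h, leaving 150.
Rank by expected value per GPU-h: Align 14 > Probe 12 > Search 8.
Give Align 25 more to hit its cap of 40 ; 125 left.
Give Probe 95 more to hit its cap of 95 ; 30 left.
Only 30 left; Search takes them to reach 30.
Total = 12×95 + 8×30 + 14×40 = 1940.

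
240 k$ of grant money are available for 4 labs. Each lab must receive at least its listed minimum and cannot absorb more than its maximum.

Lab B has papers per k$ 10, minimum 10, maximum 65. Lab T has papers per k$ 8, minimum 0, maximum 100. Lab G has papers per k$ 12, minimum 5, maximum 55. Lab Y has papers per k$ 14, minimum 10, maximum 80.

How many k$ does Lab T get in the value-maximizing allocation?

40

Meeting every minimum uses 10+0+5+10 = 25 k$, leaving 215.
Highest papers per k$ first: Lab Y 14 > Lab G 12 > Lab B 10 > Lab T 8.
Give Lab Y 70 more to hit its cap of 80 — 145 left.
Give Lab G 50 more to hit its cap of 55 — 95 left.
Give Lab B 55 more to hit its cap of 65 — 40 left.
Lab T has room for 100 more but only 40 remain, so it gets 40.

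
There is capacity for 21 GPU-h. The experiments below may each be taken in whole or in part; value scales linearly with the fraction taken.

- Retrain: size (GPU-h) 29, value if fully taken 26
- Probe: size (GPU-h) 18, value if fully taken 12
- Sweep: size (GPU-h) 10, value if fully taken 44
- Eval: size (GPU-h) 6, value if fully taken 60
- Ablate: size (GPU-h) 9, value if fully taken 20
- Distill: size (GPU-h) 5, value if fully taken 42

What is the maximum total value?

146

Sort by value density: Eval 60/6≈10, Distill 42/5≈8.4, Sweep 44/10≈4.4, Ablate 20/9≈2.22, Retrain 26/29≈0.897, Probe 12/18≈0.667.
Eval: take in full, 6 GPU-h for value 60 ; 15 left.
All 5 GPU-h of Distill fit (value 42) ; 10 remain.
Sweep: take in full, 10 GPU-h for value 44 ; 0 left.
Total value = 146.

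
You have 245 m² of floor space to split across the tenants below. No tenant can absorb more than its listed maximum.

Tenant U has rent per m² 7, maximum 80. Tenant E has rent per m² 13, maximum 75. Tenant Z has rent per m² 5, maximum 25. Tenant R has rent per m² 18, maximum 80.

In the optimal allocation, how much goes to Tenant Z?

Rank by rent per m²: Tenant R 18 > Tenant E 13 > Tenant U 7 > Tenant Z 5.
Give Tenant R 80 to hit its cap of 80 → 165 left.
Tenant E takes 75 to reach its cap of 75 → 90 left.
Tenant U: +80 to 80 (cap) → 10 left.
Only 10 left; Tenant Z takes them to reach 10.

10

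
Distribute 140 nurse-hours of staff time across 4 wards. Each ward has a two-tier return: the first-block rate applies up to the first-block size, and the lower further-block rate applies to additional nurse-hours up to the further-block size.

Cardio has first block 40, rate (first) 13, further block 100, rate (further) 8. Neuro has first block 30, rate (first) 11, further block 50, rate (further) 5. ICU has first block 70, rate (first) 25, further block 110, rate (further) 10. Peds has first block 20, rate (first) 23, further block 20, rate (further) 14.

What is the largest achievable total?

Treat each block as its own option and order by rate: ICU/T1 25 > Peds/T1 23 > Peds/T2 14 > Cardio/T1 13 > Neuro/T1 11 > ICU/T2 10 > Cardio/T2 8 > Neuro/T2 5.
Fill ICU T1 block (70 at 25) ; 70 left.
Peds/T1 (23): +20 ; 50 left.
Peds T2 at 14: fill all 20 ; 30 left.
30 remain; put them into Cardio T1 at 13.
Total = 25×70 + 23×20 + 14×20 + 13×30 = 2880.

2880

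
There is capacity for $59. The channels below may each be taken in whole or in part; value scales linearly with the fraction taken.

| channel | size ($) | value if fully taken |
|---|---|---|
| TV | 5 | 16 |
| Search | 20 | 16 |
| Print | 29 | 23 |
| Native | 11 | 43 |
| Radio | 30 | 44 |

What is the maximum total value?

113.4

Sort by value density: Native 43/11≈3.91, TV 16/5≈3.2, Radio 44/30≈1.47, Search 16/20≈0.8, Print 23/29≈0.793.
Take all of Native (11 $, value 43) → 48 $ left.
TV: take in full, 5 $ for value 16 → 43 left.
Radio: take in full, 30 $ for value 44 → 13 left.
Only 13 $ remain; take 13/20 of Search for value 16×13/20 = 10.4.
Total value = 113.4.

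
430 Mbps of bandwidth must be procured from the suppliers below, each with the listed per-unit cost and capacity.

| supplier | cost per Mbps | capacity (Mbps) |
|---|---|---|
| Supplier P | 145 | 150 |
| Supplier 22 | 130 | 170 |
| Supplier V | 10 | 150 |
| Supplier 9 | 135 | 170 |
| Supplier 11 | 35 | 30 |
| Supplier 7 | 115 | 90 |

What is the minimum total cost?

33700

Cheapest first:
Supplier V at 10: take all 150 Mbps ; 280 still needed.
Supplier 11 (35): use full 30 ; 250 Mbps to go.
Supplier 7 at 115: take all 90 Mbps ; 160 still needed.
Supplier 22 (130): take the remaining 160 ; done.
Supplier 9, Supplier P: unused.
Cost = 150×10 + 30×35 + 90×115 + 160×130 = 33700.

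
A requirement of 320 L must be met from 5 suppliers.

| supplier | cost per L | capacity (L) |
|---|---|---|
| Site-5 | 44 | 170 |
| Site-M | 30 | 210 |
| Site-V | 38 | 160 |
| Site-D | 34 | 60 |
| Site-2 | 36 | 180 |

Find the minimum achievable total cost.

Cheapest first:
Site-M at 30: take all 210 L → 110 still needed.
Site-D at 34: take all 60 L → 50 still needed.
Site-2 at 36: take 50 of its 180 → requirement met.
Site-V, Site-5: unused.
Cost = 210×30 + 60×34 + 50×36 = 10140.

10140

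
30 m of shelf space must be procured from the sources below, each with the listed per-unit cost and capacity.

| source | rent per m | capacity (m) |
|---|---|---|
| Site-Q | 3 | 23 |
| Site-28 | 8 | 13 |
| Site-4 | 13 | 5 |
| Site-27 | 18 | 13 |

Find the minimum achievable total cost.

125

Fill from the cheapest source first.
Site-Q at 3: take all 23 m — 7 still needed.
Site-28 (8): take the remaining 7 — done.
Site-4, Site-27: unused.
Cost = 23×3 + 7×8 = 125.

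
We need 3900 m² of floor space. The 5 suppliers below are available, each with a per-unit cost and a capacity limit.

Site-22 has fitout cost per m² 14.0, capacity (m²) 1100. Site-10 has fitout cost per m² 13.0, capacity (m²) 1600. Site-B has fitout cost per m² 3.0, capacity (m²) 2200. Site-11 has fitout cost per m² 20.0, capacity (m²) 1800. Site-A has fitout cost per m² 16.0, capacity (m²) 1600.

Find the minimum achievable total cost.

28800

Cheapest first:
Take 2200 from Site-B at 3.0 → need 1700 more.
Site-10 (13.0): use full 1600 → 100 m² to go.
Site-22 (14.0): take the remaining 100 → done.
Site-A, Site-11: unused.
Cost = 2200×3.0 + 1600×13.0 + 100×14.0 = 28800.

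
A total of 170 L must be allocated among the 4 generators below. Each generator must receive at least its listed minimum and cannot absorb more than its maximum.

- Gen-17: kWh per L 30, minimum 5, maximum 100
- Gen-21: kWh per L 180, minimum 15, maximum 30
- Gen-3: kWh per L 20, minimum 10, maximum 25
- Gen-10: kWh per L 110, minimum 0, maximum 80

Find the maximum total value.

Meeting every minimum uses 5+15+10+0 = 30 L, leaving 140.
Highest kWh per L first: Gen-21 180 > Gen-10 110 > Gen-17 30 > Gen-3 20.
Gen-21 takes 15 more to reach its cap of 30 → 125 left.
Gen-10: +80 to 80 (cap) → 45 left.
Gen-17: +45 (room for 95) → 50. Pool exhausted.
Total = 30×50 + 180×30 + 20×10 + 110×80 = 15900.

15900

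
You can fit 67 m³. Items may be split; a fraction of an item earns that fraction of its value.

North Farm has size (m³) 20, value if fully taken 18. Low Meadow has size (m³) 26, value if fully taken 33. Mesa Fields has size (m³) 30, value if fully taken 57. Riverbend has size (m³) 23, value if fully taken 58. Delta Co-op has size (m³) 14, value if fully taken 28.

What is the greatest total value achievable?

Rank by value-to-size ratio: Riverbend 58/23≈2.52, Delta Co-op 28/14≈2, Mesa Fields 57/30≈1.9, Low Meadow 33/26≈1.27, North Farm 18/20≈0.9.
All 23 m³ of Riverbend fit (value 58) ; 44 remain.
All 14 m³ of Delta Co-op fit (value 28) ; 30 remain.
All 30 m³ of Mesa Fields fit (value 57) ; 0 remain.
Total value = 143.

143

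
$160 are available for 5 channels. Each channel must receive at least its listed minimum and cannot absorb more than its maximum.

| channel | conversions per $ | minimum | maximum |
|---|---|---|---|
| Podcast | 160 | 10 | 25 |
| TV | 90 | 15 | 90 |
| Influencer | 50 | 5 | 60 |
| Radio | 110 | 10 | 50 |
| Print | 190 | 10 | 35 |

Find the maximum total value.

20450

Meeting every minimum uses 10+15+5+10+10 = 50 $, leaving 110.
Order the channels by conversions per $: Print 190 > Podcast 160 > Radio 110 > TV 90 > Influencer 50.
Give Print 25 more to hit its cap of 35 → 85 left.
Podcast takes 15 more to reach its cap of 25 → 70 left.
Radio: +40 to 50 (cap) → 30 left.
Only 30 left; TV takes them to reach 45.
Total = 160×25 + 90×45 + 50×5 + 110×50 + 190×35 = 20450.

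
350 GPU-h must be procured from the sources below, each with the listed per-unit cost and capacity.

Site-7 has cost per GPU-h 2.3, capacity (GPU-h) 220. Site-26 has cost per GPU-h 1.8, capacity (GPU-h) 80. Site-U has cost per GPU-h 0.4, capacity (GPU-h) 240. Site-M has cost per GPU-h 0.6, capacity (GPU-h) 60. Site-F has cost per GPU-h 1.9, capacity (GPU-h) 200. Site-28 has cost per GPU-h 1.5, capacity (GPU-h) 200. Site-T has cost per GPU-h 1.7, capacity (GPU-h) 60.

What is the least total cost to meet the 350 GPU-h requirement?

Cheapest first:
Site-U at 0.4: take all 240 GPU-h — 110 still needed.
Site-M (0.6): use full 60 — 50 GPU-h to go.
Take 50 from Site-28 at 1.5 to finish.
Site-T, Site-26, Site-F, Site-7: unused.
Cost = 240×0.4 + 60×0.6 + 50×1.5 = 207.

207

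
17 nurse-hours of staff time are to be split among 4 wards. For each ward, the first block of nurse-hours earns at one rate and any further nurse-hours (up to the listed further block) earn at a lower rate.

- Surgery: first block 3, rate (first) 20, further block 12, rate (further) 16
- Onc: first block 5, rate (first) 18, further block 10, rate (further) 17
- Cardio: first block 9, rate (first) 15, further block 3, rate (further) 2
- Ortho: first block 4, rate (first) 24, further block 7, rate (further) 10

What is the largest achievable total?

Rank every tier by rate: Ortho/tier1 24 > Surgery/tier1 20 > Onc/tier1 18 > Onc/tier2 17 > Surgery/tier2 16 > Cardio/tier1 15 > Ortho/tier2 10 > Cardio/tier2 2.
Ortho/tier1 (24): +4 → 13 left.
Fill Surgery tier1 block (3 at 20) → 10 left.
Onc/tier1 (18): +5 → 5 left.
5 remain; put them into Onc tier2 at 17.
Total = 24×4 + 20×3 + 18×5 + 17×5 = 331.

331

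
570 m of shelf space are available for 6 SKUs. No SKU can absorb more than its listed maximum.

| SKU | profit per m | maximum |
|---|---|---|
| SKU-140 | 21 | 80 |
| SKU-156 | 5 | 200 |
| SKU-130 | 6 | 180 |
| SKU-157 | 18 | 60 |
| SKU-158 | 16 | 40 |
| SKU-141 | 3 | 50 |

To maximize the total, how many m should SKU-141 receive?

10

Order the SKUs by profit per m: SKU-140 21 > SKU-157 18 > SKU-158 16 > SKU-130 6 > SKU-156 5 > SKU-141 3.
Give SKU-140 80 to hit its cap of 80 ; 490 left.
SKU-157 takes 60 to reach its cap of 60 ; 430 left.
Give SKU-158 40 to hit its cap of 40 ; 390 left.
SKU-130 takes 180 to reach its cap of 180 ; 210 left.
SKU-156: +200 to 200 (cap) ; 10 left.
SKU-141: +10 (room for 50) → 10. Pool exhausted.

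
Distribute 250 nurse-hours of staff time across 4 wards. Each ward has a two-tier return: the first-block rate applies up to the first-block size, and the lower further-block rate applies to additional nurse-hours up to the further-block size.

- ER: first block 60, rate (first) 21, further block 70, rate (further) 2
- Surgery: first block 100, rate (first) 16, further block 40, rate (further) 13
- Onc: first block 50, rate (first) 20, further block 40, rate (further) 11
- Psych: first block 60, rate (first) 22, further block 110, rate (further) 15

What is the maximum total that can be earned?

Rank every tier by rate: Psych/tier1 22 > ER/tier1 21 > Onc/tier1 20 > Surgery/tier1 16 > Psych/tier2 15 > Surgery/tier2 13 > Onc/tier2 11 > ER/tier2 2.
Psych tier1 at 22: fill all 60 ; 190 left.
ER tier1 at 21: fill all 60 ; 130 left.
Onc/tier1 (20): +50 ; 80 left.
80 remain; put them into Surgery tier1 at 16.
Total = 22×60 + 21×60 + 20×50 + 16×80 = 4860.

4860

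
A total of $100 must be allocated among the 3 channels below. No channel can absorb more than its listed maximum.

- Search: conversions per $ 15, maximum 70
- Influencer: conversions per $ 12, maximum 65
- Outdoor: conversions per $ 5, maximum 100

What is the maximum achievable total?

1410

Rank by conversions per $: Search 15 > Influencer 12 > Outdoor 5.
Search: +70 to 70 (cap) ; 30 left.
Only 30 left; Influencer takes them to reach 30.
Total = 15×70 + 12×30 = 1410.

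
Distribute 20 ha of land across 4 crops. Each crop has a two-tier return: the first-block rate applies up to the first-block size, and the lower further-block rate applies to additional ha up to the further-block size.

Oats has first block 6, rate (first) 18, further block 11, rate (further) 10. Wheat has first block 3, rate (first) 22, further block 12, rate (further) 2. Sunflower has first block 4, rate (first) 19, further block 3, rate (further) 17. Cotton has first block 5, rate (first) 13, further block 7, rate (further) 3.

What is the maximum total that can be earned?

353

Treat each block as its own option and order by rate: Wheat/first 22 > Sunflower/first 19 > Oats/first 18 > Sunflower/second 17 > Cotton/first 13 > Oats/second 10 > Cotton/second 3 > Wheat/second 2.
Wheat first at 22: fill all 3 — 17 left.
Fill Sunflower first block (4 at 19) — 13 left.
Fill Oats first block (6 at 18) — 7 left.
Sunflower/second (17): +3 — 4 left.
Cotton/first: +4 of 5 at 13; pool empty.
Total = 22×3 + 19×4 + 18×6 + 17×3 + 13×4 = 353.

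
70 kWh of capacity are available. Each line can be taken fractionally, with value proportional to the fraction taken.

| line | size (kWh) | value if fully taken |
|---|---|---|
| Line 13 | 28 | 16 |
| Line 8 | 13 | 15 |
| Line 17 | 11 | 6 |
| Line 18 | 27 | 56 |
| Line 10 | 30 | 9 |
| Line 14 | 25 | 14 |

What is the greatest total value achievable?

Rank by value-to-size ratio: Line 18 56/27≈2.07, Line 8 15/13≈1.15, Line 13 16/28≈0.571, Line 14 14/25≈0.56, Line 17 6/11≈0.545, Line 10 9/30≈0.3.
Line 18: take in full, 27 kWh for value 56 — 43 left.
All 13 kWh of Line 8 fit (value 15) — 30 remain.
Take all of Line 13 (28 kWh, value 16) — 2 kWh left.
Fill the last 2 kWh with part of Line 14: 2/25 of it earns 1.12.
Total value = 88.12.

88.12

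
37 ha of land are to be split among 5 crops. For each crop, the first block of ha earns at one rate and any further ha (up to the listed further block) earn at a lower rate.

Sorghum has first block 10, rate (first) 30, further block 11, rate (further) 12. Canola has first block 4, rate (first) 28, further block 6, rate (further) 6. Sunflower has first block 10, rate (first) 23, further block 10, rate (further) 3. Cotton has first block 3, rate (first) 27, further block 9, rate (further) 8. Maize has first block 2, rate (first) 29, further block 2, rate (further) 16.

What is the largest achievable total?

Treat each block as its own option and order by rate: Sorghum/first 30 > Maize/first 29 > Canola/first 28 > Cotton/first 27 > Sunflower/first 23 > Maize/second 16 > Sorghum/second 12 > Cotton/second 8 > Canola/second 6 > Sunflower/second 3.
Sorghum first at 30: fill all 10 ; 27 left.
Maize first at 29: fill all 2 ; 25 left.
Canola first at 28: fill all 4 ; 21 left.
Cotton/first (27): +3 ; 18 left.
Sunflower first at 23: fill all 10 ; 8 left.
Fill Maize second block (2 at 16) ; 6 left.
6 remain; put them into Sorghum second at 12.
Total = 30×10 + 29×2 + 28×4 + 27×3 + 23×10 + 16×2 + 12×6 = 885.

885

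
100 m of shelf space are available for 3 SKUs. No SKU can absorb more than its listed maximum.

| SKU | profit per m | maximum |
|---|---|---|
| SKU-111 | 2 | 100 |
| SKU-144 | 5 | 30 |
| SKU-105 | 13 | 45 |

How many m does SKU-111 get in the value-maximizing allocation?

Order the SKUs by profit per m: SKU-105 13 > SKU-144 5 > SKU-111 2.
SKU-105: +45 to 45 (cap) ; 55 left.
SKU-144: +30 to 30 (cap) ; 25 left.
Only 25 left; SKU-111 takes them to reach 25.

25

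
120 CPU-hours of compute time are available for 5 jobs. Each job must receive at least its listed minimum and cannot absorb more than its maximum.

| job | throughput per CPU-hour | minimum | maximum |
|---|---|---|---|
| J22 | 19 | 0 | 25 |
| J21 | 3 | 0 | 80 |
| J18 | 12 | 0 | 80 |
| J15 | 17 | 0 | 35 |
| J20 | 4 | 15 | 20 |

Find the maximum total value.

1670

Meeting every minimum uses 0+0+0+0+15 = 15 CPU-hours, leaving 105.
Highest throughput per CPU-hour first: J22 19 > J15 17 > J18 12 > J20 4 > J21 3.
Give J22 25 more to hit its cap of 25 → 80 left.
J15: +35 to 35 (cap) → 45 left.
Only 45 left; J18 takes them to reach 45.
Total = 19×25 + 12×45 + 17×35 + 4×15 = 1670.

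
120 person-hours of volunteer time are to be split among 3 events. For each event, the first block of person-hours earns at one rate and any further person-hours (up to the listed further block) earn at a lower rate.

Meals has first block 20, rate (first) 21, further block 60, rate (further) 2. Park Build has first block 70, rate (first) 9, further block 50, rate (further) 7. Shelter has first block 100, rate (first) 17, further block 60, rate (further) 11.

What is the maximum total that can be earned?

2120

Rank every tier by rate: Meals/first 21 > Shelter/first 17 > Shelter/second 11 > Park Build/first 9 > Park Build/second 7 > Meals/second 2.
Meals/first (21): +20 → 100 left.
Fill Shelter first block (100 at 17) → 0 left.
Total = 21×20 + 17×100 = 2120.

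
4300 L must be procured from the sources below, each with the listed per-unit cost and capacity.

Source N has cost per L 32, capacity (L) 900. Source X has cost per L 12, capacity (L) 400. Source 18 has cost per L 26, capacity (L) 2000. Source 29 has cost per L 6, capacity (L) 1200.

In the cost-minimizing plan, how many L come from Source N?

Fill from the cheapest source first.
Take 1200 from Source 29 at 6 → need 3100 more.
Take 400 from Source X at 12 → need 2700 more.
Take 2000 from Source 18 at 26 → need 700 more.
Take 700 from Source N at 32 to finish.

700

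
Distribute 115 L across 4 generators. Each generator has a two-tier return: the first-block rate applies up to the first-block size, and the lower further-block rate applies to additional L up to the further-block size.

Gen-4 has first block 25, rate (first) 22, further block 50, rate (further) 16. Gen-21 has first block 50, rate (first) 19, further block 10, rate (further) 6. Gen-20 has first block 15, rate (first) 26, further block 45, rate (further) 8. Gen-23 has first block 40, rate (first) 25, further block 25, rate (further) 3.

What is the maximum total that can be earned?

Treat each block as its own option and order by rate: Gen-20/first 26 > Gen-23/first 25 > Gen-4/first 22 > Gen-21/first 19 > Gen-4/second 16 > Gen-20/second 8 > Gen-21/second 6 > Gen-23/second 3.
Gen-20/first (26): +15 → 100 left.
Fill Gen-23 first block (40 at 25) → 60 left.
Gen-4 first at 22: fill all 25 → 35 left.
Gen-21 first at 19: only 35 left, fill 35.
Total = 26×15 + 25×40 + 22×25 + 19×35 = 2605.

2605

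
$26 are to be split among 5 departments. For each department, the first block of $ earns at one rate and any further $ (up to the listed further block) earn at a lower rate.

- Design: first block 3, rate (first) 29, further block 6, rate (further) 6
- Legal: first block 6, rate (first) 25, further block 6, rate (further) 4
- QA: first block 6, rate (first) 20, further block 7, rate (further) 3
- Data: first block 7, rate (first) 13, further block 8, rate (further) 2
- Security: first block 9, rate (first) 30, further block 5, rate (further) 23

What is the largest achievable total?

Rank every tier by rate: Security/T1 30 > Design/T1 29 > Legal/T1 25 > Security/T2 23 > QA/T1 20 > Data/T1 13 > Design/T2 6 > Legal/T2 4 > QA/T2 3 > Data/T2 2.
Security T1 at 30: fill all 9 → 17 left.
Fill Design T1 block (3 at 29) → 14 left.
Legal T1 at 25: fill all 6 → 8 left.
Fill Security T2 block (5 at 23) → 3 left.
QA T1 at 20: only 3 left, fill 3.
Total = 30×9 + 29×3 + 25×6 + 23×5 + 20×3 = 682.

682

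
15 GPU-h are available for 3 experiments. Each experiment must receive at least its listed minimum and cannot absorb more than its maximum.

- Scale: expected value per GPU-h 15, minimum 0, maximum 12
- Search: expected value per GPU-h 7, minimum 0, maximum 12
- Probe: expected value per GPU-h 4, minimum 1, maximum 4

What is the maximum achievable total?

Meeting every minimum uses 0+0+1 = 1 GPU-h, leaving 14.
Highest expected value per GPU-h first: Scale 15 > Search 7 > Probe 4.
Scale takes 12 more to reach its cap of 12 — 2 left.
Search: +2 (room for 12) → 2. Pool exhausted.
Total = 15×12 + 7×2 + 4×1 = 198.

198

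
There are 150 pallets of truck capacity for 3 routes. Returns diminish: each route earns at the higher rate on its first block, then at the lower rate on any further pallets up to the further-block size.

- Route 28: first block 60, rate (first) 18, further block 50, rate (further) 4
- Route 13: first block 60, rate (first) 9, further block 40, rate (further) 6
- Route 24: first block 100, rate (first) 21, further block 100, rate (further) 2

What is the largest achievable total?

Treat each block as its own option and order by rate: Route 24/first 21 > Route 28/first 18 > Route 13/first 9 > Route 13/second 6 > Route 28/second 4 > Route 24/second 2.
Fill Route 24 first block (100 at 21) → 50 left.
50 remain; put them into Route 28 first at 18.
Total = 21×100 + 18×50 = 3000.

3000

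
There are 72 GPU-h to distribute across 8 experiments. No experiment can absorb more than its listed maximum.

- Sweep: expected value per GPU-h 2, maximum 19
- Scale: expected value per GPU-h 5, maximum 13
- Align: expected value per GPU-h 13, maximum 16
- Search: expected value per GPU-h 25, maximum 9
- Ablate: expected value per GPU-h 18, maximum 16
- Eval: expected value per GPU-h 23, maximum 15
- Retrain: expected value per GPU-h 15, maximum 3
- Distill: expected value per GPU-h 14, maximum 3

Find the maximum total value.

Rank by expected value per GPU-h: Search 25 > Eval 23 > Ablate 18 > Retrain 15 > Distill 14 > Align 13 > Scale 5 > Sweep 2.
Search takes 9 to reach its cap of 9 — 63 left.
Eval: +15 to 15 (cap) — 48 left.
Give Ablate 16 to hit its cap of 16 — 32 left.
Give Retrain 3 to hit its cap of 3 — 29 left.
Distill: +3 to 3 (cap) — 26 left.
Align takes 16 to reach its cap of 16 — 10 left.
Scale has room for 13 but only 10 remain, so it gets 10.
Total = 5×10 + 13×16 + 25×9 + 18×16 + 23×15 + 15×3 + 14×3 = 1203.

1203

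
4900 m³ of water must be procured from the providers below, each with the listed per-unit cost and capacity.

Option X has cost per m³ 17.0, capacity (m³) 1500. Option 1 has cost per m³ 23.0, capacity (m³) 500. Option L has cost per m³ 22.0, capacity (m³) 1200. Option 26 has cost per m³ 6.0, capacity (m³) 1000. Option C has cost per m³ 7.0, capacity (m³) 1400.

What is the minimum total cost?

63300

Cheapest first:
Take 1000 from Option 26 at 6.0 ; need 3900 more.
Option C (7.0): use full 1400 ; 2500 m³ to go.
Option X at 17.0: take all 1500 m³ ; 1000 still needed.
Take 1000 from Option L at 22.0 to finish.
Option 1: unused.
Cost = 1000×6.0 + 1400×7.0 + 1500×17.0 + 1000×22.0 = 63300.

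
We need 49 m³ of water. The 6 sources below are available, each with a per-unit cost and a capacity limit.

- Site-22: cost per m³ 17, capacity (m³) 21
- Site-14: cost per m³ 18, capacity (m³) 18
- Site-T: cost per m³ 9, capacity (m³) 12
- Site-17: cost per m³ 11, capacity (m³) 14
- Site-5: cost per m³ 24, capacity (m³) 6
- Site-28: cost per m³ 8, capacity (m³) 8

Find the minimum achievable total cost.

Fill from the cheapest source first.
Site-28 (8): use full 8 — 41 m³ to go.
Site-T (9): use full 12 — 29 m³ to go.
Site-17 at 11: take all 14 m³ — 15 still needed.
Take 15 from Site-22 at 17 to finish.
Site-14, Site-5: unused.
Cost = 8×8 + 12×9 + 14×11 + 15×17 = 581.

581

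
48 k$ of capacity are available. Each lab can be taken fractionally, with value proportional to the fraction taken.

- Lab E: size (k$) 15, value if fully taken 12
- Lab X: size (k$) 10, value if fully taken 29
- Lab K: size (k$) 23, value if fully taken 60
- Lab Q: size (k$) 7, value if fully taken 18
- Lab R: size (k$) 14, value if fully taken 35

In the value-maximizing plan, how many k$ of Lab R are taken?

Best value per unit of size first: Lab X 29/10≈2.9, Lab K 60/23≈2.61, Lab Q 18/7≈2.57, Lab R 35/14≈2.5, Lab E 12/15≈0.8.
Take all of Lab X (10 k$, value 29) ; 38 k$ left.
All 23 k$ of Lab K fit (value 60) ; 15 remain.
All 7 k$ of Lab Q fit (value 18) ; 8 remain.
Only 8 k$ remain; take 8/14 of Lab R for value 35×8/14 = 20.

8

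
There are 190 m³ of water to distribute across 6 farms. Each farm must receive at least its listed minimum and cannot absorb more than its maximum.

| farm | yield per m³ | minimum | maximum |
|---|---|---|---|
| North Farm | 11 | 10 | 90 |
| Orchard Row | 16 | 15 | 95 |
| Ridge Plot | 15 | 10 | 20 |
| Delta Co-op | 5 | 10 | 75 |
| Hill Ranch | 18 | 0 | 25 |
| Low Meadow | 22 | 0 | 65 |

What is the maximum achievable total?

Meeting every minimum uses 10+15+10+10+0+0 = 45 m³, leaving 145.
Order the farms by yield per m³: Low Meadow 22 > Hill Ranch 18 > Orchard Row 16 > Ridge Plot 15 > North Farm 11 > Delta Co-op 5.
Low Meadow: +65 to 65 (cap) — 80 left.
Hill Ranch takes 25 more to reach its cap of 25 — 55 left.
Orchard Row: +55 (room for 80) → 70. Pool exhausted.
Total = 11×10 + 16×70 + 15×10 + 5×10 + 18×25 + 22×65 = 3310.

3310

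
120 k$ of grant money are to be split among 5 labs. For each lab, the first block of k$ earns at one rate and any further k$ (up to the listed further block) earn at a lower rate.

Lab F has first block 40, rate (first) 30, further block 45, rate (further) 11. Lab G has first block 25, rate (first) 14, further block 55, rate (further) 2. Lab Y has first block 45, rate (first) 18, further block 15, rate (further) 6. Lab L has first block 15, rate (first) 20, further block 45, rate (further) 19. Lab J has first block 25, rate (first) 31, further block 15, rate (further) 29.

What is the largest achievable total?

3185

Rank every tier by rate: Lab J/tier1 31 > Lab F/tier1 30 > Lab J/tier2 29 > Lab L/tier1 20 > Lab L/tier2 19 > Lab Y/tier1 18 > Lab G/tier1 14 > Lab F/tier2 11 > Lab Y/tier2 6 > Lab G/tier2 2.
Fill Lab J tier1 block (25 at 31) → 95 left.
Fill Lab F tier1 block (40 at 30) → 55 left.
Fill Lab J tier2 block (15 at 29) → 40 left.
Lab L tier1 at 20: fill all 15 → 25 left.
25 remain; put them into Lab L tier2 at 19.
Total = 31×25 + 30×40 + 29×15 + 20×15 + 19×25 = 3185.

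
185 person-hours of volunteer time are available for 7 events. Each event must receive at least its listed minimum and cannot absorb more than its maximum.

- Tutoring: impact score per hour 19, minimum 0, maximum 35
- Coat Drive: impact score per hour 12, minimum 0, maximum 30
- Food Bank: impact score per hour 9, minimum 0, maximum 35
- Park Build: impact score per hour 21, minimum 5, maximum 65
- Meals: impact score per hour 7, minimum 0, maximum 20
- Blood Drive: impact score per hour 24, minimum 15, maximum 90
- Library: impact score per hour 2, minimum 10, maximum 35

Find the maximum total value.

Meeting every minimum uses 0+0+0+5+0+15+10 = 30 person-hours, leaving 155.
Order the events by impact score per hour: Blood Drive 24 > Park Build 21 > Tutoring 19 > Coat Drive 12 > Food Bank 9 > Meals 7 > Library 2.
Give Blood Drive 75 more to hit its cap of 90 → 80 left.
Park Build takes 60 more to reach its cap of 65 → 20 left.
Tutoring has room for 35 more but only 20 remain, so it gets 20.
Total = 19×20 + 21×65 + 24×90 + 2×10 = 3925.

3925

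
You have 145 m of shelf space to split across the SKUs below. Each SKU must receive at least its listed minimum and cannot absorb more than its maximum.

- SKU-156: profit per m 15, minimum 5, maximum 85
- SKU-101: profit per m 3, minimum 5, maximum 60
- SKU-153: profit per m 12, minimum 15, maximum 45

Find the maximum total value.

1860

Meeting every minimum uses 5+5+15 = 25 m, leaving 120.
Highest profit per m first: SKU-156 15 > SKU-153 12 > SKU-101 3.
SKU-156 takes 80 more to reach its cap of 85 ; 40 left.
Give SKU-153 30 more to hit its cap of 45 ; 10 left.
SKU-101: +10 (room for 55) → 15. Pool exhausted.
Total = 15×85 + 3×15 + 12×45 = 1860.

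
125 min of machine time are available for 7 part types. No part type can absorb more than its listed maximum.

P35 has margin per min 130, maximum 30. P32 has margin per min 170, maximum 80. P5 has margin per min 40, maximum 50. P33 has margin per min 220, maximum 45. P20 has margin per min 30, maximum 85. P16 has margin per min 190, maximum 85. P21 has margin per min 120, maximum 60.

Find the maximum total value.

25100

Rank by margin per min: P33 220 > P16 190 > P32 170 > P35 130 > P21 120 > P5 40 > P20 30.
P33 takes 45 to reach its cap of 45 — 80 left.
P16 has room for 85 but only 80 remain, so it gets 80.
Total = 220×45 + 190×80 = 25100.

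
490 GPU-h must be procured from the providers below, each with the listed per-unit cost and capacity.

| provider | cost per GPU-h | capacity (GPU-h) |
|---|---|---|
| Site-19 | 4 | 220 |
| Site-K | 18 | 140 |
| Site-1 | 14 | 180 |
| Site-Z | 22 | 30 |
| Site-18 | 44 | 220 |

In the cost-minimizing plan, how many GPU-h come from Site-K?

90

Use providers in increasing cost order.
Site-19 at 4: take all 220 GPU-h ; 270 still needed.
Site-1 at 14: take all 180 GPU-h ; 90 still needed.
Site-K at 18: take 90 of its 140 ; requirement met.
Site-Z, Site-18: unused.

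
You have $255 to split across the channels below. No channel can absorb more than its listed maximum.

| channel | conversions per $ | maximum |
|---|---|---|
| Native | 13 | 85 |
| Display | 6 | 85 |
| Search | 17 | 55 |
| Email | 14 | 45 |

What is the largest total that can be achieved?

Highest conversions per $ first: Search 17 > Email 14 > Native 13 > Display 6.
Search: +55 to 55 (cap) → 200 left.
Email takes 45 to reach its cap of 45 → 155 left.
Native: +85 to 85 (cap) → 70 left.
Only 70 left; Display takes them to reach 70.
Total = 13×85 + 6×70 + 17×55 + 14×45 = 3090.

3090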